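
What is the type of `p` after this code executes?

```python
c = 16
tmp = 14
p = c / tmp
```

int / int always returns float in Python 3 (16 / 14 = 1.14286)

float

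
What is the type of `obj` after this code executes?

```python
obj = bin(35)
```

bin() returns str representation

str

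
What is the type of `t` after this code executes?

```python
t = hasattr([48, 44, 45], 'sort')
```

hasattr() returns bool

bool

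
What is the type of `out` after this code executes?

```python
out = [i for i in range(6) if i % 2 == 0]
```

A list comprehension [...] produces a list

list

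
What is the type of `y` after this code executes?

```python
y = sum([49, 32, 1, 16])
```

sum() of ints returns int

int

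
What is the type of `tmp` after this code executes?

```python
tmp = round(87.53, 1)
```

round() with ndigits arg returns float

float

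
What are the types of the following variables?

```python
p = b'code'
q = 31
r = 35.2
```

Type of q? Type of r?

q is int; r is float

int, float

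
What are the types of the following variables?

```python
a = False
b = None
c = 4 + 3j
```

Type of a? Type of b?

a is bool; b is NoneType

bool, NoneType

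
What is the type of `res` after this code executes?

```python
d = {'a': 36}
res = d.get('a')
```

dict.get() returns the value (int) when key is found

int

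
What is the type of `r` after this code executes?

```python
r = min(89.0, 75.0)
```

min() of floats returns float

float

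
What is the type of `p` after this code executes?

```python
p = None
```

None has type NoneType

NoneType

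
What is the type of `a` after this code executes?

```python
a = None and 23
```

'and' returns first falsy value (None)

NoneType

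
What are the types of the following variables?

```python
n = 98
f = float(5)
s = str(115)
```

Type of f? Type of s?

f is float; s is str

float, str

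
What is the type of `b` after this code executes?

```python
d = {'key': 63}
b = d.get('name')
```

dict.get() returns None when key 'name' is not found and no default given

NoneType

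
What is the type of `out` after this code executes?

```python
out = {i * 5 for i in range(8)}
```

A set comprehension {expr for x in iterable} produces a set

set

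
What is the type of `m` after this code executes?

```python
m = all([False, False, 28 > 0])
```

all() returns bool

bool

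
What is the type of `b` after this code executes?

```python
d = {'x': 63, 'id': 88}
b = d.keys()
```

.keys() returns a dict_keys view object

dict_keys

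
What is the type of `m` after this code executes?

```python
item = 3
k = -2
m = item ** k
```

int ** negative int returns float

float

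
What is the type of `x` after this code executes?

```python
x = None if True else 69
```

Ternary: condition is True, if branch (None) taken → NoneType

NoneType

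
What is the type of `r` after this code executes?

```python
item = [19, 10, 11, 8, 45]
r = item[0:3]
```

Slicing a list always returns a list

list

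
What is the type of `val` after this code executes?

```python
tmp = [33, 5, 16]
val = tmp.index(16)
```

list.index() returns int

int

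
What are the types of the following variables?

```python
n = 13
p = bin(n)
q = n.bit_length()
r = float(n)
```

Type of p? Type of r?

bin() returns str; float() returns float

str, float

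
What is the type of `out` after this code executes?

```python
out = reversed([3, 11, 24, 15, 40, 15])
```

reversed() on a list returns a list_reverseiterator

list_reverseiterator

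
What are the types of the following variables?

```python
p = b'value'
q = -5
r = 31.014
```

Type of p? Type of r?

p is bytes; r is float

bytes, float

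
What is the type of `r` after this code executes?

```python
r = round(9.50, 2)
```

round() with ndigits arg returns float

float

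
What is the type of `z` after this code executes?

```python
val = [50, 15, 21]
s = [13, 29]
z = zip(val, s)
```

zip() returns a zip iterator object

zip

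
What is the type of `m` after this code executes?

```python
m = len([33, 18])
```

len() always returns int

int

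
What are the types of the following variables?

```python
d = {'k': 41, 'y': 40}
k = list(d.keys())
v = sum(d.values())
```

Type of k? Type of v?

list(...) returns list; sum of int values returns int

list, int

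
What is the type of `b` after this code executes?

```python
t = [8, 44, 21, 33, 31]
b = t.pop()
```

list.pop() returns the popped element (int here)

int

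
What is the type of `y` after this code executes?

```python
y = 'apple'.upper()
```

str.upper() returns str

str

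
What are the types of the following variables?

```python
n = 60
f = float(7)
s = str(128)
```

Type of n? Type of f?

n is int; f is float

int, float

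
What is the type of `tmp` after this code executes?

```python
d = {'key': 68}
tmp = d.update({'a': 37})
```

dict.update() returns None

NoneType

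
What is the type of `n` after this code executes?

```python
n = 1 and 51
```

'and' returns the last value when all truthy (51, which is int)

int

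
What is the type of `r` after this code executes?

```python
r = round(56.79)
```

round() with no ndigits arg returns int

int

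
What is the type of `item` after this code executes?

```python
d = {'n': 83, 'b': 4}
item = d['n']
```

Accessing dict[str, int] with key 'n' returns int value 83

int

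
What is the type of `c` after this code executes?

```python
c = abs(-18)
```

abs() of int returns int

int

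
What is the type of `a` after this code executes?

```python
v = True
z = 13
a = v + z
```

bool + int returns int (True is 1, so 1 + 13 = 14)

int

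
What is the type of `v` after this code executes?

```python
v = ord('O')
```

ord() returns int (Unicode code point)

int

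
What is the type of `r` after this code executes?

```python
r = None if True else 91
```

Ternary: condition is True, if branch (None) taken → NoneType

NoneType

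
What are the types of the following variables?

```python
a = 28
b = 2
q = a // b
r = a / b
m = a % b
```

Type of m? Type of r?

int % int returns int; int / int returns float

int, float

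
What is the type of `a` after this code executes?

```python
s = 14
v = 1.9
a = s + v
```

int + float returns float (14 + 1.9 = 15.9)

float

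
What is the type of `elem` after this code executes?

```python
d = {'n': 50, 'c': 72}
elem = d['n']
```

Accessing dict[str, int] with key 'n' returns int value 50

int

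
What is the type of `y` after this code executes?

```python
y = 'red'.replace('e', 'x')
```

str.replace() returns str

str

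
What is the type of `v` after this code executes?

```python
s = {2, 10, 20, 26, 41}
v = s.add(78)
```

set.add() returns None (mutates in place)

NoneType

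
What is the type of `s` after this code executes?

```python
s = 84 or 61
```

'or' returns the first truthy value (84, which is int)

int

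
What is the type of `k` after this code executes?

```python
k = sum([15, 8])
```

sum() of ints returns int

int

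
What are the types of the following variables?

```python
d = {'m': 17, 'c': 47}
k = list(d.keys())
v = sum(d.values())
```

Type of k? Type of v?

list(...) returns list; sum of int values returns int

list, int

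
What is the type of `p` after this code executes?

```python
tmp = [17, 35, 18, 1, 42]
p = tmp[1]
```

Indexing a list of ints returns int (tmp[1] = 35)

int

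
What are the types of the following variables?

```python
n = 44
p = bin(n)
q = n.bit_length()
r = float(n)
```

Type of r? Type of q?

float() returns float; int.bit_length() returns int

float, int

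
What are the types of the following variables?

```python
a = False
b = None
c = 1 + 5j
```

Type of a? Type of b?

a is bool; b is NoneType

bool, NoneType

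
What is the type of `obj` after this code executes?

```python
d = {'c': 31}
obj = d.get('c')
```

dict.get() returns the value (int) when key is found

int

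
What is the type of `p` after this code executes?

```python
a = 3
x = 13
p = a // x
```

int // int returns int (3 // 13 = 0)

int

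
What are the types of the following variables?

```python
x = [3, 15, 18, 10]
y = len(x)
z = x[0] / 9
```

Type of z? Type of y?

int / int returns float; len() returns int

float, int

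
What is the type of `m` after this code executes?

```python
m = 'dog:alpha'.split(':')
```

str.split() returns list

list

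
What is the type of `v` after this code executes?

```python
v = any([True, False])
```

any() returns bool

bool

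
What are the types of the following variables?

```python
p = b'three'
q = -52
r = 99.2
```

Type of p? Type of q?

p is bytes; q is int

bytes, int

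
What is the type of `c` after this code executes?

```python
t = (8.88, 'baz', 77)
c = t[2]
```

Index 2 of tuple is 77 which is int

int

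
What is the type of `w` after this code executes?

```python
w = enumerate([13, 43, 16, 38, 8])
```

enumerate() returns an enumerate iterator object

enumerate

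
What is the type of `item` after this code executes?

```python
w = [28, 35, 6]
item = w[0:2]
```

Slicing a list always returns a list

list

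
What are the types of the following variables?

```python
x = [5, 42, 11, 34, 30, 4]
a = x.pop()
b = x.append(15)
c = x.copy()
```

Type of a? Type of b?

list.pop() returns the element (int); list.append() returns None

int, NoneType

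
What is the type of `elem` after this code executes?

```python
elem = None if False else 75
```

Ternary: condition is False, else branch (75) taken → int

int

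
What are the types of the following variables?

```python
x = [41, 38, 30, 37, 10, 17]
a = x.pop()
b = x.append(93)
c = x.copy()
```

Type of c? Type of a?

list.copy() returns list; list.pop() returns the element (int)

list, int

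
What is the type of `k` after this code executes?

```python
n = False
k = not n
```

'not' always returns bool

bool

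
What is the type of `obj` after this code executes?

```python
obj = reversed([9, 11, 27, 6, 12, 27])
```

reversed() on a list returns a list_reverseiterator

list_reverseiterator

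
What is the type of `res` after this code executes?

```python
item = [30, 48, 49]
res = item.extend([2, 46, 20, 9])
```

list.extend() returns None

NoneType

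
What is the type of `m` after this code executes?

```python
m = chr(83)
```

chr() returns str (single character)

str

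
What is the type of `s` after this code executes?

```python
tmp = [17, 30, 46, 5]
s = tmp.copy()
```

list.copy() returns list

list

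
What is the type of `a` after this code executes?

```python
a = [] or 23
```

'or' returns first truthy value (23, which is int)

int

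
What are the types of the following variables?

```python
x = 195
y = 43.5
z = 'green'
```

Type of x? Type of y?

x is int; y is float

int, float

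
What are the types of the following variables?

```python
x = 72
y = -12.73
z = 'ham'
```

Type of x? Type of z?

x is int; z is str

int, str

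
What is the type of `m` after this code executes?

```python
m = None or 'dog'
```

'or' with None returns the other value ('dog', str)

str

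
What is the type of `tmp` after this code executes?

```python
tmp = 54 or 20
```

'or' returns the first truthy value (54, which is int)

int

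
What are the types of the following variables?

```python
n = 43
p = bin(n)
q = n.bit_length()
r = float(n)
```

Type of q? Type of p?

int.bit_length() returns int; bin() returns str

int, str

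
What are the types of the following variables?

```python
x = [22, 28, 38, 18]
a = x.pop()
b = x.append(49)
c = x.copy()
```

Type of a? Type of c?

list.pop() returns the element (int); list.copy() returns list

int, list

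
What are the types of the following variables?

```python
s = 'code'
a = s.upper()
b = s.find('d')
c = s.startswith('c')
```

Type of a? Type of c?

str.upper() returns str; str.startswith() returns bool

str, bool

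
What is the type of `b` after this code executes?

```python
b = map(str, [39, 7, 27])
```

map() returns a map iterator object

map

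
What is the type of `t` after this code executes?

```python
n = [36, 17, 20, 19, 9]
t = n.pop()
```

list.pop() returns the popped element (int here)

int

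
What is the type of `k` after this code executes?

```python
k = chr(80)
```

chr() returns str (single character)

str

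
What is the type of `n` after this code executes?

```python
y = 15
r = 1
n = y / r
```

int / int always returns float in Python 3 (15 / 1 = 15)

float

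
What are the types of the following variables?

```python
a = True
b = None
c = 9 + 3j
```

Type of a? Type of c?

a is bool; c is complex

bool, complex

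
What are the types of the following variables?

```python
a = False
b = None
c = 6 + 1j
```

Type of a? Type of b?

a is bool; b is NoneType

bool, NoneType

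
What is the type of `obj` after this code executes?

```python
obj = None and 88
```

'and' returns first falsy value (None)

NoneType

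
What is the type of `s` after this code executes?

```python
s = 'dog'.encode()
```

str.encode() returns bytes

bytes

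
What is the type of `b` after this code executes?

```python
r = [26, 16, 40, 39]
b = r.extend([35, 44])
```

list.extend() returns None

NoneType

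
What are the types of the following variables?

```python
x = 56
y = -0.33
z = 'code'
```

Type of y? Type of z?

y is float; z is str

float, str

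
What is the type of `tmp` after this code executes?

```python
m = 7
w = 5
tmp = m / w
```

int / int always returns float in Python 3 (7 / 5 = 1.4)

float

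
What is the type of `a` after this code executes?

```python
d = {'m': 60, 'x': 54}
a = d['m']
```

Accessing dict[str, int] with key 'm' returns int value 60

int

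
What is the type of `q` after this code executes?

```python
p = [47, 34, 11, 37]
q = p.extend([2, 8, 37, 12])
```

list.extend() returns None

NoneType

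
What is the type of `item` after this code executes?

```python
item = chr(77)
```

chr() returns str (single character)

str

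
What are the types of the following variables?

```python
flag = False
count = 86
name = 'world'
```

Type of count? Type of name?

count is int; name is str

int, str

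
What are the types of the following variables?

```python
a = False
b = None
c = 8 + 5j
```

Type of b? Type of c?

b is NoneType; c is complex

NoneType, complex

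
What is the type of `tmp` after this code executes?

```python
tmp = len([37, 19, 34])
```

len() always returns int

int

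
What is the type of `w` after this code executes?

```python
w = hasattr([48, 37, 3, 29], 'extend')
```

hasattr() returns bool

bool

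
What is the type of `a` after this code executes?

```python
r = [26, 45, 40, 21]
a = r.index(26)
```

list.index() returns int

int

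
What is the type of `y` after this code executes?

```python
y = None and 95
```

'and' returns first falsy value (None)

NoneType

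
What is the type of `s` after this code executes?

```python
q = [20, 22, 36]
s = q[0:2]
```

Slicing a list always returns a list

list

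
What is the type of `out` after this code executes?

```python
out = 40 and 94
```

'and' returns the last value when all truthy (94, which is int)

int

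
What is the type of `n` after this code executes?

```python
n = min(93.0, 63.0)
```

min() of floats returns float

float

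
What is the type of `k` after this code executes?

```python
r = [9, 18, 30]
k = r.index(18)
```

list.index() returns int

int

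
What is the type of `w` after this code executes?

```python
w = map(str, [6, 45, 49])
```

map() returns a map iterator object

map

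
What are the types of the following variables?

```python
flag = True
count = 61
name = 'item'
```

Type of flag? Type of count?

flag is bool; count is int

bool, int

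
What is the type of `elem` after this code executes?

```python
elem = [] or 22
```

'or' returns first truthy value (22, which is int)

int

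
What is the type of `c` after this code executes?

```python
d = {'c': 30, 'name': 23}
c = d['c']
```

Accessing dict[str, int] with key 'c' returns int value 30

int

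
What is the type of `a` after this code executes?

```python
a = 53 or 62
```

'or' returns the first truthy value (53, which is int)

int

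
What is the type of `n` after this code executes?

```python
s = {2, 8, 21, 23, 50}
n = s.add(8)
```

set.add() returns None (mutates in place)

NoneType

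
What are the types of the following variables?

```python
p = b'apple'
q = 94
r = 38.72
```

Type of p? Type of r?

p is bytes; r is float

bytes, float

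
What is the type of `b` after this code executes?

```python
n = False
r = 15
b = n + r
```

bool + int returns int (False is 0, so 0 + 15 = 15)

int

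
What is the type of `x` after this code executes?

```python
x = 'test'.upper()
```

str.upper() returns str

str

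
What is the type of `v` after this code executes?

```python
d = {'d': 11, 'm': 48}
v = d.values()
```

.values() returns a dict_values view object

dict_values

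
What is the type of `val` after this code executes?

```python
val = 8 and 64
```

'and' returns the last value when all truthy (64, which is int)

int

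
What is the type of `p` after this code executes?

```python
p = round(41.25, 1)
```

round() with ndigits arg returns float

float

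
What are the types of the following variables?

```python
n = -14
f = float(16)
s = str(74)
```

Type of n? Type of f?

n is int; f is float

int, float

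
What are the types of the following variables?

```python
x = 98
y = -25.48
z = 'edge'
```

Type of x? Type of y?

x is int; y is float

int, float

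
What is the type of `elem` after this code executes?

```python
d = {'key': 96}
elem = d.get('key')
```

dict.get() returns the value (int) when key is found

int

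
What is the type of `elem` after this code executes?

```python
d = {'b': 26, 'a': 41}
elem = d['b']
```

Accessing dict[str, int] with key 'b' returns int value 26

int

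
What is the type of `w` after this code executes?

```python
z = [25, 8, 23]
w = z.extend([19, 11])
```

list.extend() returns None

NoneType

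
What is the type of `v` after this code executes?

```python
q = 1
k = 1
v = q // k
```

int // int returns int (1 // 1 = 1)

int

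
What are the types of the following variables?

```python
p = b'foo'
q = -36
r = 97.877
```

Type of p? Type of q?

p is bytes; q is int

bytes, int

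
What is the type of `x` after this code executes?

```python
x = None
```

None has type NoneType

NoneType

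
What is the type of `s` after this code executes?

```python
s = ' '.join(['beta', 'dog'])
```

str.join() returns str

str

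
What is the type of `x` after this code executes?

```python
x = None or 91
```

'or' with None returns the other value (91, int)

int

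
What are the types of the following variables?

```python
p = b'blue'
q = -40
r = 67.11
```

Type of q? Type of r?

q is int; r is float

int, float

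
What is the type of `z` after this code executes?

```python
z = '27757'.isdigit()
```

str.isdigit() returns bool

bool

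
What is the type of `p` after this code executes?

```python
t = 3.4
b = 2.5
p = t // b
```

float // float returns float (floor division preserves float type)

float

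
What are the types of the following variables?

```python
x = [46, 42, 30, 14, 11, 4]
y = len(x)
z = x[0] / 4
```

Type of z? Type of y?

int / int returns float; len() returns int

float, int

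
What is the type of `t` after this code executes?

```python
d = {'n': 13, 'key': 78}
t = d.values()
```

.values() returns a dict_values view object

dict_values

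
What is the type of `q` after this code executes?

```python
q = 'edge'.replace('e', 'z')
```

str.replace() returns str

str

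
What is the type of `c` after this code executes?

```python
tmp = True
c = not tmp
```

'not' always returns bool

bool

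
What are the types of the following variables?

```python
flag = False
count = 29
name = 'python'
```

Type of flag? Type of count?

flag is bool; count is int

bool, int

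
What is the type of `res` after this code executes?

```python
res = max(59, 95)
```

max() of ints returns int

int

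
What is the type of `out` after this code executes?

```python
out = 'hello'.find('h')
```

str.find() returns int (index, or -1)

int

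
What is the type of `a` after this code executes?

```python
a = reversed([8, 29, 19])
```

reversed() on a list returns a list_reverseiterator

list_reverseiterator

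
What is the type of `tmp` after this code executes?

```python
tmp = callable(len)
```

callable() returns bool

bool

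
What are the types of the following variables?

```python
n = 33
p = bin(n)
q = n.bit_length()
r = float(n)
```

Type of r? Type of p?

float() returns float; bin() returns str

float, str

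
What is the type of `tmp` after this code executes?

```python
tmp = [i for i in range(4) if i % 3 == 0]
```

A list comprehension [...] produces a list

list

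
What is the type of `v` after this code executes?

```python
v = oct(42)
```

oct() returns str representation

str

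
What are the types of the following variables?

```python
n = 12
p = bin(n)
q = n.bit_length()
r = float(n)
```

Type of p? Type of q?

bin() returns str; int.bit_length() returns int

str, int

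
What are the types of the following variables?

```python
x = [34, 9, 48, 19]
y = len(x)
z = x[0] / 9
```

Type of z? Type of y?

int / int returns float; len() returns int

float, int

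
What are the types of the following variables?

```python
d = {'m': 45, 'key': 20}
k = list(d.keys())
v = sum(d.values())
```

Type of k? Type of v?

list(...) returns list; sum of int values returns int

list, int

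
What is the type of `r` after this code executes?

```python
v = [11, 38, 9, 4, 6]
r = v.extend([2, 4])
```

list.extend() returns None

NoneType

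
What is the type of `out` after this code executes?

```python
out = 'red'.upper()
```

str.upper() returns str

str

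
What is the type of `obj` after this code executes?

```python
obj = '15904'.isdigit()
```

str.isdigit() returns bool

bool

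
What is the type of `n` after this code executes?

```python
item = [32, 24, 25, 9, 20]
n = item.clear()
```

list.clear() returns None

NoneType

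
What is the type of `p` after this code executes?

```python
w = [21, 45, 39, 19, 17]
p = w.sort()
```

list.sort() returns None (sorts in place)

NoneType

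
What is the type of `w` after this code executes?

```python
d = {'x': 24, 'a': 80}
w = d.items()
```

dict.items() returns a dict_items view

dict_items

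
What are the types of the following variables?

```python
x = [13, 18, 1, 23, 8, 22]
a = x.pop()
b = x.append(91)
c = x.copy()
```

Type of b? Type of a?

list.append() returns None; list.pop() returns the element (int)

NoneType, int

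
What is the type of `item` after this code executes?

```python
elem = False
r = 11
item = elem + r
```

bool + int returns int (False is 0, so 0 + 11 = 11)

int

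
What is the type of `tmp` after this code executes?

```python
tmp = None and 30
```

'and' returns first falsy value (None)

NoneType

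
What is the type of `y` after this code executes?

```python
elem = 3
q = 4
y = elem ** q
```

int ** positive int returns int (3 ** 4 = 81)

int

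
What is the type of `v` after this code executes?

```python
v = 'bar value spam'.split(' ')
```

str.split() returns list

list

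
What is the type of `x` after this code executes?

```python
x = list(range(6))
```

list(range(...)) returns list

list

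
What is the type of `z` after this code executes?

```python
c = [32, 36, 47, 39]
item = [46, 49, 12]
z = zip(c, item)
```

zip() returns a zip iterator object

zip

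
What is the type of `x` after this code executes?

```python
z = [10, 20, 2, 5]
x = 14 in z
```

'in' operator returns bool

bool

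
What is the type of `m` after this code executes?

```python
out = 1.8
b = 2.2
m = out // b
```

float // float returns float (floor division preserves float type)

float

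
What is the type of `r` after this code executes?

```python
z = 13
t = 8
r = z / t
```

int / int always returns float in Python 3 (13 / 8 = 1.625)

float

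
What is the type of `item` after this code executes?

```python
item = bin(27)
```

bin() returns str representation

str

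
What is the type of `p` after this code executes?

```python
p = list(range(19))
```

list(range(...)) returns list

list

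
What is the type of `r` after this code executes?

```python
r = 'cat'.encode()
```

str.encode() returns bytes

bytes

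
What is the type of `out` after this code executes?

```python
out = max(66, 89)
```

max() of ints returns int

int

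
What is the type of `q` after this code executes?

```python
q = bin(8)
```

bin() returns str representation

str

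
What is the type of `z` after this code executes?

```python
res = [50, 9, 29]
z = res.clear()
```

list.clear() returns None

NoneType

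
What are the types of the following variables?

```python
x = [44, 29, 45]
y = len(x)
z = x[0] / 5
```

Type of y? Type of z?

len() returns int; int / int returns float

int, float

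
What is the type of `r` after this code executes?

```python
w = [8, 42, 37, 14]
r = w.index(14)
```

list.index() returns int

int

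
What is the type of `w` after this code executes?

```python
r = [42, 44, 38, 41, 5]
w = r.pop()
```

list.pop() returns the popped element (int here)

int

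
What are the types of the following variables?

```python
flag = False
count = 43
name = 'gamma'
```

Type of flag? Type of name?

flag is bool; name is str

bool, str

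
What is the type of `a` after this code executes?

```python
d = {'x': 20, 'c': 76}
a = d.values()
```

.values() returns a dict_values view object

dict_values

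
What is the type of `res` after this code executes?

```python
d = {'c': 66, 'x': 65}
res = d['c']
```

Accessing dict[str, int] with key 'c' returns int value 66

int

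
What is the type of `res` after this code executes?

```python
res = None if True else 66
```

Ternary: condition is True, if branch (None) taken → NoneType

NoneType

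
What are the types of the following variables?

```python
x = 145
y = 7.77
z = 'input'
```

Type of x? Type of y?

x is int; y is float

int, float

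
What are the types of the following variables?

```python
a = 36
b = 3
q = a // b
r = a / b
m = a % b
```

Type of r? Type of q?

int / int returns float; int // int returns int

float, int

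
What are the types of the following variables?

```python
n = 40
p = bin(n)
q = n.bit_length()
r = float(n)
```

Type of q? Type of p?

int.bit_length() returns int; bin() returns str

int, str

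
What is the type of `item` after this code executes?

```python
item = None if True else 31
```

Ternary: condition is True, if branch (None) taken → NoneType

NoneType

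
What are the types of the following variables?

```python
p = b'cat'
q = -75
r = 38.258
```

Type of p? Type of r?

p is bytes; r is float

bytes, float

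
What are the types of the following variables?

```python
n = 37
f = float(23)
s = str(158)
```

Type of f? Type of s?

f is float; s is str

float, str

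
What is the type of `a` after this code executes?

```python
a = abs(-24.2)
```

abs() of float returns float

float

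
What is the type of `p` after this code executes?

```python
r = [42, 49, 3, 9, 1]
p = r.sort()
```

list.sort() returns None (sorts in place)

NoneType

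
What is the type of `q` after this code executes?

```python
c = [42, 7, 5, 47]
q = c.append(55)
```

list.append() returns None (mutates in place)

NoneType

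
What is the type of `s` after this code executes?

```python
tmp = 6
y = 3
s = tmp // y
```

int // int returns int (6 // 3 = 2)

int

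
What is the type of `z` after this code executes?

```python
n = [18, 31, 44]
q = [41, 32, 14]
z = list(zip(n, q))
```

list(zip(...)) returns a list of tuples

list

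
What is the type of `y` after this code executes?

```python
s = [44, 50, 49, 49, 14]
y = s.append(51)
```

list.append() returns None (mutates in place)

NoneType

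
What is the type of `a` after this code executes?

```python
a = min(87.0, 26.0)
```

min() of floats returns float

float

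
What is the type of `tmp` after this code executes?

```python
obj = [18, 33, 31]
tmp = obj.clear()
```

list.clear() returns None

NoneType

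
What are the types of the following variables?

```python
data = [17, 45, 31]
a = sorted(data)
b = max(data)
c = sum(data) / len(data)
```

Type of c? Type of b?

int / int returns float; max of ints returns int

float, int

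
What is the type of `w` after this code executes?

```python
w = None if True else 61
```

Ternary: condition is True, if branch (None) taken → NoneType

NoneType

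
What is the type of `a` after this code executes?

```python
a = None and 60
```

'and' returns first falsy value (None)

NoneType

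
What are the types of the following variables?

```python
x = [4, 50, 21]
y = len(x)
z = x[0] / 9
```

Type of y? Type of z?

len() returns int; int / int returns float

int, float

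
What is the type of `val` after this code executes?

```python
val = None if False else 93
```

Ternary: condition is False, else branch (93) taken → int

int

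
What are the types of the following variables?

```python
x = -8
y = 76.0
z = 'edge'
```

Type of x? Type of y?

x is int; y is float

int, float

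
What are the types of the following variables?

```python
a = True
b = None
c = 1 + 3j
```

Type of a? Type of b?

a is bool; b is NoneType

bool, NoneType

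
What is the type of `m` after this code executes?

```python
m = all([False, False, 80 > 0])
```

all() returns bool

bool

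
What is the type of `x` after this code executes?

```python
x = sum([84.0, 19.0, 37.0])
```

sum() of floats returns float

float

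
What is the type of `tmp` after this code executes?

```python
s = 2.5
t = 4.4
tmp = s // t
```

float // float returns float (floor division preserves float type)

float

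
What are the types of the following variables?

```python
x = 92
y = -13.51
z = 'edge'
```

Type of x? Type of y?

x is int; y is float

int, float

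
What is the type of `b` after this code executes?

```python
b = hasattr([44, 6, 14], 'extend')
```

hasattr() returns bool

bool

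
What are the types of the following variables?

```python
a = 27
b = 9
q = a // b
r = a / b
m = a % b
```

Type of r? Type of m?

int / int returns float; int % int returns int

float, int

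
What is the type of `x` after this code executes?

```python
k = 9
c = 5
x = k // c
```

int // int returns int (9 // 5 = 1)

int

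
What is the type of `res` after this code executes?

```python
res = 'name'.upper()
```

str.upper() returns str

str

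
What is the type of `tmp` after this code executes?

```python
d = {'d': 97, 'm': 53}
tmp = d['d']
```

Accessing dict[str, int] with key 'd' returns int value 97

int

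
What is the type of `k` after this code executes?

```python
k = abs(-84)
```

abs() of int returns int

int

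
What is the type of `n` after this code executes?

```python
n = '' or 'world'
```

'or' returns first truthy value ('world', which is str)

str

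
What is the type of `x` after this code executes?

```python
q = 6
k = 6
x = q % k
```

int % int returns int (6 % 6 = 0)

int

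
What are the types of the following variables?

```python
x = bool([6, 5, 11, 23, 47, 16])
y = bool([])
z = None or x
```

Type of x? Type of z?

bool() returns bool; None or <bool> returns the bool

bool, bool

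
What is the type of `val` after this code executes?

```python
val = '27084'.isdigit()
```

str.isdigit() returns bool

bool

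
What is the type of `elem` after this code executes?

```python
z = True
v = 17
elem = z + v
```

bool + int returns int (True is 1, so 1 + 17 = 18)

int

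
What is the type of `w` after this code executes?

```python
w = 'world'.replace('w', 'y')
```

str.replace() returns str

str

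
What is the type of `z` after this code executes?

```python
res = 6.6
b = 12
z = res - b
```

float - int returns float (6.6 - 12 = -5.4)

float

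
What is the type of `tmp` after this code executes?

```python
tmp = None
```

None has type NoneType

NoneType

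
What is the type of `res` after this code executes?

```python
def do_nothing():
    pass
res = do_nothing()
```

A function with no return statement returns None

NoneType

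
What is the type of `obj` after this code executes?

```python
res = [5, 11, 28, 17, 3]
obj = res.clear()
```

list.clear() returns None

NoneType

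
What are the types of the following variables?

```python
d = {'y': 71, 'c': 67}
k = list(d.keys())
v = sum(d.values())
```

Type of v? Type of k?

sum of int values returns int; list(...) returns list

int, list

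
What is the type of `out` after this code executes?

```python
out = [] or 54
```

'or' returns first truthy value (54, which is int)

int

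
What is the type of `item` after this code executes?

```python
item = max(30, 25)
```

max() of ints returns int

int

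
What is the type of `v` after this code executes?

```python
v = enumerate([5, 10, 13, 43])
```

enumerate() returns an enumerate iterator object

enumerate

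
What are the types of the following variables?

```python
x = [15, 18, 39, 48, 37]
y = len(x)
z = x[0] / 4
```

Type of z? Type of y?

int / int returns float; len() returns int

float, int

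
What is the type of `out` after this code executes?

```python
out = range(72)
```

range() returns a range object

range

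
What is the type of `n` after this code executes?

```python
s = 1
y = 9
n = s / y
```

int / int always returns float in Python 3 (1 / 9 = 0.111111)

float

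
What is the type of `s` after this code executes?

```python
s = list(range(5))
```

list(range(...)) returns list

list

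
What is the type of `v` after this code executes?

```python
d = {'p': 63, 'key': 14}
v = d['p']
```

Accessing dict[str, int] with key 'p' returns int value 63

int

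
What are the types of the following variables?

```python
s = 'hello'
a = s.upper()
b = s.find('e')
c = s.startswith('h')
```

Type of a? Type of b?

str.upper() returns str; str.find() returns int

str, int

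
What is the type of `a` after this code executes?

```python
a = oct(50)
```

oct() returns str representation

str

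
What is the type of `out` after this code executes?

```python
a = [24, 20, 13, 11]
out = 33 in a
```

'in' operator returns bool

bool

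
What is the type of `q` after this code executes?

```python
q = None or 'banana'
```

'or' with None returns the other value ('banana', str)

str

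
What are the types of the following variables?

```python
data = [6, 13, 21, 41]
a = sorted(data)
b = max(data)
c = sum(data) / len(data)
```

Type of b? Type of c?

max of ints returns int; int / int returns float

int, float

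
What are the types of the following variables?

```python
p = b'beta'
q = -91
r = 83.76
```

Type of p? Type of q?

p is bytes; q is int

bytes, int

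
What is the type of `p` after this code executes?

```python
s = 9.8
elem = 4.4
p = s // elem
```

float // float returns float (floor division preserves float type)

float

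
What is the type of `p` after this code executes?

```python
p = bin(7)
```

bin() returns str representation

str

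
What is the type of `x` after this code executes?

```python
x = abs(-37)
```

abs() of int returns int

int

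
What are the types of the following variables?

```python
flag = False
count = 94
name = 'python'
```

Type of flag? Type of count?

flag is bool; count is int

bool, int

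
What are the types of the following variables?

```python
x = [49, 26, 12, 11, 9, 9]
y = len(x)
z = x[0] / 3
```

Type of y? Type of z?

len() returns int; int / int returns float

int, float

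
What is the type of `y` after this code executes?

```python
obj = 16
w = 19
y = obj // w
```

int // int returns int (16 // 19 = 0)

int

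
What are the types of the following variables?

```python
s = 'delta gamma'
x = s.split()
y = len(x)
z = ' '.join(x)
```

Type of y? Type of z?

len() returns int; str.join() returns str

int, str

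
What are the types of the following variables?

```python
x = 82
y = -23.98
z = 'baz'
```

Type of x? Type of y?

x is int; y is float

int, float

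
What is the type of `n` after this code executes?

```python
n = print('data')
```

print() returns None

NoneType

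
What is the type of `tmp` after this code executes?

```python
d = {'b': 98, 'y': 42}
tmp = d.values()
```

.values() returns a dict_values view object

dict_values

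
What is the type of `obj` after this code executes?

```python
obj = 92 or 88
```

'or' returns the first truthy value (92, which is int)

int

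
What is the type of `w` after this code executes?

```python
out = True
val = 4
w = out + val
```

bool + int returns int (True is 1, so 1 + 4 = 5)

int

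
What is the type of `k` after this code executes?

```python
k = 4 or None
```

'or' returns first truthy value (4, int)

int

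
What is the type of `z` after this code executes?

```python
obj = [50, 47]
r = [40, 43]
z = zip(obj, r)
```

zip() returns a zip iterator object

zip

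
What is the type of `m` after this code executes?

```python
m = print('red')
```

print() returns None

NoneType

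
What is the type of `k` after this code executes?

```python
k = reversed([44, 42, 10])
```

reversed() on a list returns a list_reverseiterator

list_reverseiterator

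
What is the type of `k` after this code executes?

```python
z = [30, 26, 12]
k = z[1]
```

Indexing a list of ints returns int (z[1] = 26)

int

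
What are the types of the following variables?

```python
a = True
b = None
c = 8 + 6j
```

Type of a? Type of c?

a is bool; c is complex

bool, complex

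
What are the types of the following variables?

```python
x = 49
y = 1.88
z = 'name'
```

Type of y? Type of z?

y is float; z is str

float, str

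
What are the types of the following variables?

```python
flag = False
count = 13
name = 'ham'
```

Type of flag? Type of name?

flag is bool; name is str

bool, str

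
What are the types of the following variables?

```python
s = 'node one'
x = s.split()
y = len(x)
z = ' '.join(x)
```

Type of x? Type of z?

str.split() returns list; str.join() returns str

list, str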